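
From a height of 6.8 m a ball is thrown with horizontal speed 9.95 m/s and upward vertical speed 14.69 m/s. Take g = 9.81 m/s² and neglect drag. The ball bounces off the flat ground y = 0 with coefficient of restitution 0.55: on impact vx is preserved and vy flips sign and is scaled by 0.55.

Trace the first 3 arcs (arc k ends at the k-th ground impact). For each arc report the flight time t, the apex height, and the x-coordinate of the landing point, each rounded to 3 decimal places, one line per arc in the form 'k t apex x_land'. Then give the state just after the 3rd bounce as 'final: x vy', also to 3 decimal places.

1 3.402 17.799 33.854
2 2.095 5.384 54.703
3 1.152 1.629 66.170
final: 66.170 3.109

Arc 1: start y=6.800, vy=14.690 → t=3.402, apex=17.799, x_land=33.854, impact vy=-18.687
  bounce: vy ← 0.55·18.687 = 10.278
Arc 2: start y=0.000, vy=10.278 → t=2.095, apex=5.384, x_land=54.703, impact vy=-10.278
  bounce: vy ← 0.55·10.278 = 5.653
Arc 3: start y=0.000, vy=5.653 → t=1.152, apex=1.629, x_land=66.170, impact vy=-5.653
  bounce: vy ← 0.55·5.653 = 3.109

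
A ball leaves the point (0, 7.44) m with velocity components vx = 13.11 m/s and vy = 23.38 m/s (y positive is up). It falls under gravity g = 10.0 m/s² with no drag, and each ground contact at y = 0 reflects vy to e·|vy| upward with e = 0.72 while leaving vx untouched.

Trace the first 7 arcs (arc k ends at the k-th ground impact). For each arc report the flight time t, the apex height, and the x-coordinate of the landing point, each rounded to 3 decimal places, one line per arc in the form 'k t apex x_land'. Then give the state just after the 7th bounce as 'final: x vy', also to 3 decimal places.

1 4.975 34.771 65.223
2 3.797 18.025 115.007
3 2.734 9.344 150.852
4 1.969 4.844 176.660
5 1.417 2.511 195.242
6 1.021 1.302 208.621
7 0.735 0.675 218.254
final: 218.254 2.645

Arc 1: start y=7.440, vy=23.380 → t=4.975, apex=34.771, x_land=65.223, impact vy=-26.371
  bounce: vy ← 0.72·26.371 = 18.987
Arc 2: start y=0.000, vy=18.987 → t=3.797, apex=18.025, x_land=115.007, impact vy=-18.987
  bounce: vy ← 0.72·18.987 = 13.671
Arc 3: start y=0.000, vy=13.671 → t=2.734, apex=9.344, x_land=150.852, impact vy=-13.671
  bounce: vy ← 0.72·13.671 = 9.843
Arc 4: start y=0.000, vy=9.843 → t=1.969, apex=4.844, x_land=176.660, impact vy=-9.843
  bounce: vy ← 0.72·9.843 = 7.087
Arc 5: start y=0.000, vy=7.087 → t=1.417, apex=2.511, x_land=195.242, impact vy=-7.087
  bounce: vy ← 0.72·7.087 = 5.103
Arc 6: start y=0.000, vy=5.103 → t=1.021, apex=1.302, x_land=208.621, impact vy=-5.103
  bounce: vy ← 0.72·5.103 = 3.674
Arc 7: start y=0.000, vy=3.674 → t=0.735, apex=0.675, x_land=218.254, impact vy=-3.674
  bounce: vy ← 0.72·3.674 = 2.645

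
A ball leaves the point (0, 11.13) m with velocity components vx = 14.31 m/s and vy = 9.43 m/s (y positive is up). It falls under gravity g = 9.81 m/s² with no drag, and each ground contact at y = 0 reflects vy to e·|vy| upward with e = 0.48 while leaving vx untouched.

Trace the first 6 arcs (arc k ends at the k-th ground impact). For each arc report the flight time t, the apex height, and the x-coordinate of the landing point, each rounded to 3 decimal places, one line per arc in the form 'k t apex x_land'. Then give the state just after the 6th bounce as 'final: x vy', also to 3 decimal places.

1 2.748 15.662 39.327
2 1.715 3.609 63.875
3 0.823 0.831 75.658
4 0.395 0.192 81.314
5 0.190 0.044 84.029
6 0.091 0.010 85.332
final: 85.332 0.214

Arc 1: start y=11.130, vy=9.430 → t=2.748, apex=15.662, x_land=39.327, impact vy=-17.530
  bounce: vy ← 0.48·17.530 = 8.414
Arc 2: start y=0.000, vy=8.414 → t=1.715, apex=3.609, x_land=63.875, impact vy=-8.414
  bounce: vy ← 0.48·8.414 = 4.039
Arc 3: start y=0.000, vy=4.039 → t=0.823, apex=0.831, x_land=75.658, impact vy=-4.039
  bounce: vy ← 0.48·4.039 = 1.939
Arc 4: start y=0.000, vy=1.939 → t=0.395, apex=0.192, x_land=81.314, impact vy=-1.939
  bounce: vy ← 0.48·1.939 = 0.931
Arc 5: start y=0.000, vy=0.931 → t=0.190, apex=0.044, x_land=84.029, impact vy=-0.931
  bounce: vy ← 0.48·0.931 = 0.447
Arc 6: start y=0.000, vy=0.447 → t=0.091, apex=0.010, x_land=85.332, impact vy=-0.447
  bounce: vy ← 0.48·0.447 = 0.214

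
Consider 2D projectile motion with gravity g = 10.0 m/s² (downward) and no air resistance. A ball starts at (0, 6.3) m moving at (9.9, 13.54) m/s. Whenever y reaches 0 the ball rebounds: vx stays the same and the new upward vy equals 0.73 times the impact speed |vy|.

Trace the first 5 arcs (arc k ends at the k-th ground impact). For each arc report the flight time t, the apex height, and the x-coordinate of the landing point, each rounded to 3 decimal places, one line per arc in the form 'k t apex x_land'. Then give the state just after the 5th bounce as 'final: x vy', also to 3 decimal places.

Arc 1: start y=6.300, vy=13.540 → t=3.113, apex=15.467, x_land=30.817, impact vy=-17.588
  bounce: vy ← 0.73·17.588 = 12.839
Arc 2: start y=0.000, vy=12.839 → t=2.568, apex=8.242, x_land=56.238, impact vy=-12.839
  bounce: vy ← 0.73·12.839 = 9.373
Arc 3: start y=0.000, vy=9.373 → t=1.875, apex=4.392, x_land=74.796, impact vy=-9.373
  bounce: vy ← 0.73·9.373 = 6.842
Arc 4: start y=0.000, vy=6.842 → t=1.368, apex=2.341, x_land=88.343, impact vy=-6.842
  bounce: vy ← 0.73·6.842 = 4.995
Arc 5: start y=0.000, vy=4.995 → t=0.999, apex=1.247, x_land=98.232, impact vy=-4.995
  bounce: vy ← 0.73·4.995 = 3.646

1 3.113 15.467 30.817
2 2.568 8.242 56.238
3 1.875 4.392 74.796
4 1.368 2.341 88.343
5 0.999 1.247 98.232
final: 98.232 3.646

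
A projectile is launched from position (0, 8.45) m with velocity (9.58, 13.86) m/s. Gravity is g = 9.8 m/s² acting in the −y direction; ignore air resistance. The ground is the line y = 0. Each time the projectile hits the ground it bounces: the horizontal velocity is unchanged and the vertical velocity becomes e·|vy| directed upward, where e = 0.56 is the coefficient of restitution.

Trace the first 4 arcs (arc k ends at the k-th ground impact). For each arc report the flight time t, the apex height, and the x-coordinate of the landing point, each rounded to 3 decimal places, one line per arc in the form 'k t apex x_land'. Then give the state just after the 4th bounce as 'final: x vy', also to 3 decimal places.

1 3.344 18.251 32.038
2 2.162 5.724 52.745
3 1.210 1.795 64.342
4 0.678 0.563 70.835
final: 70.835 1.860

Arc 1: start y=8.450, vy=13.860 → t=3.344, apex=18.251, x_land=32.038, impact vy=-18.913
  bounce: vy ← 0.56·18.913 = 10.592
Arc 2: start y=0.000, vy=10.592 → t=2.162, apex=5.724, x_land=52.745, impact vy=-10.592
  bounce: vy ← 0.56·10.592 = 5.931
Arc 3: start y=0.000, vy=5.931 → t=1.210, apex=1.795, x_land=64.342, impact vy=-5.931
  bounce: vy ← 0.56·5.931 = 3.322
Arc 4: start y=0.000, vy=3.322 → t=0.678, apex=0.563, x_land=70.835, impact vy=-3.322
  bounce: vy ← 0.56·3.322 = 1.860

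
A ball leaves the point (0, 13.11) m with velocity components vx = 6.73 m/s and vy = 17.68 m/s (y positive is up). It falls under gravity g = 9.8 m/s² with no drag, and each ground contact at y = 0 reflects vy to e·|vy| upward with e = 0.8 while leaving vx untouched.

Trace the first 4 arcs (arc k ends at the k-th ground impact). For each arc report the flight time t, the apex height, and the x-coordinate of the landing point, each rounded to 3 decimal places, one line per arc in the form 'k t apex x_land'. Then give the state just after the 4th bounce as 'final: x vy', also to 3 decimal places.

Arc 1: start y=13.110, vy=17.680 → t=4.239, apex=29.058, x_land=28.530, impact vy=-23.865
  bounce: vy ← 0.8·23.865 = 19.092
Arc 2: start y=0.000, vy=19.092 → t=3.896, apex=18.597, x_land=54.753, impact vy=-19.092
  bounce: vy ← 0.8·19.092 = 15.274
Arc 3: start y=0.000, vy=15.274 → t=3.117, apex=11.902, x_land=75.731, impact vy=-15.274
  bounce: vy ← 0.8·15.274 = 12.219
Arc 4: start y=0.000, vy=12.219 → t=2.494, apex=7.617, x_land=92.513, impact vy=-12.219
  bounce: vy ← 0.8·12.219 = 9.775

1 4.239 29.058 28.530
2 3.896 18.597 54.753
3 3.117 11.902 75.731
4 2.494 7.617 92.513
final: 92.513 9.775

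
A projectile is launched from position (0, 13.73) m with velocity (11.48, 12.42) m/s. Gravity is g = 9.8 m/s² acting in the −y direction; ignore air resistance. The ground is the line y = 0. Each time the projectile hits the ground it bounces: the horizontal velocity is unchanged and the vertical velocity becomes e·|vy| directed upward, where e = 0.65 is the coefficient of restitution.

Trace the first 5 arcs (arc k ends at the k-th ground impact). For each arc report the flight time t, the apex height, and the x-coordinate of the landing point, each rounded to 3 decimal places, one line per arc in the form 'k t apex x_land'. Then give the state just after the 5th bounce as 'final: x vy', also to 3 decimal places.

Arc 1: start y=13.730, vy=12.420 → t=3.367, apex=21.600, x_land=38.652, impact vy=-20.576
  bounce: vy ← 0.65·20.576 = 13.374
Arc 2: start y=0.000, vy=13.374 → t=2.729, apex=9.126, x_land=69.986, impact vy=-13.374
  bounce: vy ← 0.65·13.374 = 8.693
Arc 3: start y=0.000, vy=8.693 → t=1.774, apex=3.856, x_land=90.353, impact vy=-8.693
  bounce: vy ← 0.65·8.693 = 5.651
Arc 4: start y=0.000, vy=5.651 → t=1.153, apex=1.629, x_land=103.592, impact vy=-5.651
  bounce: vy ← 0.65·5.651 = 3.673
Arc 5: start y=0.000, vy=3.673 → t=0.750, apex=0.688, x_land=112.197, impact vy=-3.673
  bounce: vy ← 0.65·3.673 = 2.387

1 3.367 21.600 38.652
2 2.729 9.126 69.986
3 1.774 3.856 90.353
4 1.153 1.629 103.592
5 0.750 0.688 112.197
final: 112.197 2.387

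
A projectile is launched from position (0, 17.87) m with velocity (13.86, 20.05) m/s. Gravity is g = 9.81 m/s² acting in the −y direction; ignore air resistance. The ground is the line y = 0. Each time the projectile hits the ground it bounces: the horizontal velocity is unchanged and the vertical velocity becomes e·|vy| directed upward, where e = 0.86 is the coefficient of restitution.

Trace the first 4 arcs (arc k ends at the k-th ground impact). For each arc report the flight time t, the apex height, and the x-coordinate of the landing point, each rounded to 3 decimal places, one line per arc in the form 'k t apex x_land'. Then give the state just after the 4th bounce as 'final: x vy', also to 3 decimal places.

Arc 1: start y=17.870, vy=20.050 → t=4.840, apex=38.359, x_land=67.087, impact vy=-27.434
  bounce: vy ← 0.86·27.434 = 23.593
Arc 2: start y=0.000, vy=23.593 → t=4.810, apex=28.371, x_land=133.754, impact vy=-23.593
  bounce: vy ← 0.86·23.593 = 20.290
Arc 3: start y=0.000, vy=20.290 → t=4.137, apex=20.983, x_land=191.087, impact vy=-20.290
  bounce: vy ← 0.86·20.290 = 17.449
Arc 4: start y=0.000, vy=17.449 → t=3.557, apex=15.519, x_land=240.394, impact vy=-17.449
  bounce: vy ← 0.86·17.449 = 15.006

1 4.840 38.359 67.087
2 4.810 28.371 133.754
3 4.137 20.983 191.087
4 3.557 15.519 240.394
final: 240.394 15.006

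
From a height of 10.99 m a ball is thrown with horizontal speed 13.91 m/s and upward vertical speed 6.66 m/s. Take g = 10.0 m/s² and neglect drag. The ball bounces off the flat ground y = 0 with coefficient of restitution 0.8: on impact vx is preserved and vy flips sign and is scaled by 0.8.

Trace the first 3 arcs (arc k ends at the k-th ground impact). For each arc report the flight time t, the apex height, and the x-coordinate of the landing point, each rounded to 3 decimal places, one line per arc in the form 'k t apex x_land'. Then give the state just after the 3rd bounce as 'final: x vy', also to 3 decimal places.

Arc 1: start y=10.990, vy=6.660 → t=2.291, apex=13.208, x_land=31.872, impact vy=-16.253
  bounce: vy ← 0.8·16.253 = 13.002
Arc 2: start y=0.000, vy=13.002 → t=2.600, apex=8.453, x_land=68.044, impact vy=-13.002
  bounce: vy ← 0.8·13.002 = 10.402
Arc 3: start y=0.000, vy=10.402 → t=2.080, apex=5.410, x_land=96.982, impact vy=-10.402
  bounce: vy ← 0.8·10.402 = 8.321

1 2.291 13.208 31.872
2 2.600 8.453 68.044
3 2.080 5.410 96.982
final: 96.982 8.321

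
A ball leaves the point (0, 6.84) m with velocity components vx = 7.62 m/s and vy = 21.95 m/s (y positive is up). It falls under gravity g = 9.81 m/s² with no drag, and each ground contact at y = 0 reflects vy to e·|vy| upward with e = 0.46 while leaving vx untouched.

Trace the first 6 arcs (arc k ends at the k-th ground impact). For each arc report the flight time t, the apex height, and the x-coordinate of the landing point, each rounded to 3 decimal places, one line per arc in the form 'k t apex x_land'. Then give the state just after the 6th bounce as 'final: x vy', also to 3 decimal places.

1 4.768 31.397 36.329
2 2.328 6.644 54.065
3 1.071 1.406 62.224
4 0.493 0.297 65.977
5 0.227 0.063 67.703
6 0.104 0.013 68.497
final: 68.497 0.235

Arc 1: start y=6.840, vy=21.950 → t=4.768, apex=31.397, x_land=36.329, impact vy=-24.819
  bounce: vy ← 0.46·24.819 = 11.417
Arc 2: start y=0.000, vy=11.417 → t=2.328, apex=6.644, x_land=54.065, impact vy=-11.417
  bounce: vy ← 0.46·11.417 = 5.252
Arc 3: start y=0.000, vy=5.252 → t=1.071, apex=1.406, x_land=62.224, impact vy=-5.252
  bounce: vy ← 0.46·5.252 = 2.416
Arc 4: start y=0.000, vy=2.416 → t=0.493, apex=0.297, x_land=65.977, impact vy=-2.416
  bounce: vy ← 0.46·2.416 = 1.111
Arc 5: start y=0.000, vy=1.111 → t=0.227, apex=0.063, x_land=67.703, impact vy=-1.111
  bounce: vy ← 0.46·1.111 = 0.511
Arc 6: start y=0.000, vy=0.511 → t=0.104, apex=0.013, x_land=68.497, impact vy=-0.511
  bounce: vy ← 0.46·0.511 = 0.235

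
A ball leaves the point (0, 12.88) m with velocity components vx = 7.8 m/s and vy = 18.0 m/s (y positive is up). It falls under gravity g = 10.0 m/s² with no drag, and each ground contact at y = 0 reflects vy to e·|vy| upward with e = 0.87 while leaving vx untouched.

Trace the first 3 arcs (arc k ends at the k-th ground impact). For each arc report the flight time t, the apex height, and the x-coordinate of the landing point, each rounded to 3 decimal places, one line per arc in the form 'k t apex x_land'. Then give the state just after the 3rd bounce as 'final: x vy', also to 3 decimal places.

1 4.212 29.080 32.851
2 4.196 22.011 65.582
3 3.651 16.660 94.057
final: 94.057 15.881

Arc 1: start y=12.880, vy=18.000 → t=4.212, apex=29.080, x_land=32.851, impact vy=-24.116
  bounce: vy ← 0.87·24.116 = 20.981
Arc 2: start y=0.000, vy=20.981 → t=4.196, apex=22.011, x_land=65.582, impact vy=-20.981
  bounce: vy ← 0.87·20.981 = 18.254
Arc 3: start y=0.000, vy=18.254 → t=3.651, apex=16.660, x_land=94.057, impact vy=-18.254
  bounce: vy ← 0.87·18.254 = 15.881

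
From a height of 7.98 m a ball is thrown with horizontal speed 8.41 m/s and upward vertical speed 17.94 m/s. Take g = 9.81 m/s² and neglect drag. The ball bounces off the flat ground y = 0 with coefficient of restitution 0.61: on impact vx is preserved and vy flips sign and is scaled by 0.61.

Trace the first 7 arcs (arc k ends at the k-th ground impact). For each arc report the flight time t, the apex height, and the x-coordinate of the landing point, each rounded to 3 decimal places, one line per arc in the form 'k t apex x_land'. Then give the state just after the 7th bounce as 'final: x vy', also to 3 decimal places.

Arc 1: start y=7.980, vy=17.940 → t=4.058, apex=24.384, x_land=34.131, impact vy=-21.873
  bounce: vy ← 0.61·21.873 = 13.342
Arc 2: start y=0.000, vy=13.342 → t=2.720, apex=9.073, x_land=57.007, impact vy=-13.342
  bounce: vy ← 0.61·13.342 = 8.139
Arc 3: start y=0.000, vy=8.139 → t=1.659, apex=3.376, x_land=70.962, impact vy=-8.139
  bounce: vy ← 0.61·8.139 = 4.965
Arc 4: start y=0.000, vy=4.965 → t=1.012, apex=1.256, x_land=79.474, impact vy=-4.965
  bounce: vy ← 0.61·4.965 = 3.028
Arc 5: start y=0.000, vy=3.028 → t=0.617, apex=0.467, x_land=84.667, impact vy=-3.028
  bounce: vy ← 0.61·3.028 = 1.847
Arc 6: start y=0.000, vy=1.847 → t=0.377, apex=0.174, x_land=87.834, impact vy=-1.847
  bounce: vy ← 0.61·1.847 = 1.127
Arc 7: start y=0.000, vy=1.127 → t=0.230, apex=0.065, x_land=89.766, impact vy=-1.127
  bounce: vy ← 0.61·1.127 = 0.687

1 4.058 24.384 34.131
2 2.720 9.073 57.007
3 1.659 3.376 70.962
4 1.012 1.256 79.474
5 0.617 0.467 84.667
6 0.377 0.174 87.834
7 0.230 0.065 89.766
final: 89.766 0.687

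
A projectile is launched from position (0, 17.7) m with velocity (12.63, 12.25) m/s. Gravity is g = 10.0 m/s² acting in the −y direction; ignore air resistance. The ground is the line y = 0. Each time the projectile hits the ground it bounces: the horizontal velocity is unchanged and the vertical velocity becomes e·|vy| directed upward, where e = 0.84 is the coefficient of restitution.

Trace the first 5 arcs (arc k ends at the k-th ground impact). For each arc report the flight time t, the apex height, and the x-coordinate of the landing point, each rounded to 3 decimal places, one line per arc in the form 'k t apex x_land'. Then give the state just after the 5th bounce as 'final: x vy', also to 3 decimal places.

Arc 1: start y=17.700, vy=12.250 → t=3.470, apex=25.203, x_land=43.828, impact vy=-22.451
  bounce: vy ← 0.84·22.451 = 18.859
Arc 2: start y=0.000, vy=18.859 → t=3.772, apex=17.783, x_land=91.466, impact vy=-18.859
  bounce: vy ← 0.84·18.859 = 15.842
Arc 3: start y=0.000, vy=15.842 → t=3.168, apex=12.548, x_land=131.482, impact vy=-15.842
  bounce: vy ← 0.84·15.842 = 13.307
Arc 4: start y=0.000, vy=13.307 → t=2.661, apex=8.854, x_land=165.095, impact vy=-13.307
  bounce: vy ← 0.84·13.307 = 11.178
Arc 5: start y=0.000, vy=11.178 → t=2.236, apex=6.247, x_land=193.331, impact vy=-11.178
  bounce: vy ← 0.84·11.178 = 9.389

1 3.470 25.203 43.828
2 3.772 17.783 91.466
3 3.168 12.548 131.482
4 2.661 8.854 165.095
5 2.236 6.247 193.331
final: 193.331 9.389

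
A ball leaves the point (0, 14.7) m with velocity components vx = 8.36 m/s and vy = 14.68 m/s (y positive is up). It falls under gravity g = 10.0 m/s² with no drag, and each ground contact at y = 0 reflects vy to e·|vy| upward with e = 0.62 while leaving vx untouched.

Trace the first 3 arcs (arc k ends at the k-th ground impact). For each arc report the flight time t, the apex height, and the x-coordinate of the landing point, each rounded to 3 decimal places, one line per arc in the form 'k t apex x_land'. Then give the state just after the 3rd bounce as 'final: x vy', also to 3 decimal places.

1 3.725 25.475 31.143
2 2.799 9.793 54.542
3 1.735 3.764 69.050
final: 69.050 5.380

Arc 1: start y=14.700, vy=14.680 → t=3.725, apex=25.475, x_land=31.143, impact vy=-22.572
  bounce: vy ← 0.62·22.572 = 13.995
Arc 2: start y=0.000, vy=13.995 → t=2.799, apex=9.793, x_land=54.542, impact vy=-13.995
  bounce: vy ← 0.62·13.995 = 8.677
Arc 3: start y=0.000, vy=8.677 → t=1.735, apex=3.764, x_land=69.050, impact vy=-8.677
  bounce: vy ← 0.62·8.677 = 5.380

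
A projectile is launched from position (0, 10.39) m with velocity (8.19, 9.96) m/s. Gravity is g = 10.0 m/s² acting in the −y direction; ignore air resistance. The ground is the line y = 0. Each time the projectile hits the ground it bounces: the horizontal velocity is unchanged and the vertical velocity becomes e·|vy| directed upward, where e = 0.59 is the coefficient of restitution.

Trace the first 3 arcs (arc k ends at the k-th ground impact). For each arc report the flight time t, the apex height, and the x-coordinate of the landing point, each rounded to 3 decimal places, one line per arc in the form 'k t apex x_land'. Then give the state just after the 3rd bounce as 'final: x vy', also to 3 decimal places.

1 2.748 15.350 22.507
2 2.068 5.343 39.440
3 1.220 1.860 49.431
final: 49.431 3.599

Arc 1: start y=10.390, vy=9.960 → t=2.748, apex=15.350, x_land=22.507, impact vy=-17.521
  bounce: vy ← 0.59·17.521 = 10.338
Arc 2: start y=0.000, vy=10.338 → t=2.068, apex=5.343, x_land=39.440, impact vy=-10.338
  bounce: vy ← 0.59·10.338 = 6.099
Arc 3: start y=0.000, vy=6.099 → t=1.220, apex=1.860, x_land=49.431, impact vy=-6.099
  bounce: vy ← 0.59·6.099 = 3.599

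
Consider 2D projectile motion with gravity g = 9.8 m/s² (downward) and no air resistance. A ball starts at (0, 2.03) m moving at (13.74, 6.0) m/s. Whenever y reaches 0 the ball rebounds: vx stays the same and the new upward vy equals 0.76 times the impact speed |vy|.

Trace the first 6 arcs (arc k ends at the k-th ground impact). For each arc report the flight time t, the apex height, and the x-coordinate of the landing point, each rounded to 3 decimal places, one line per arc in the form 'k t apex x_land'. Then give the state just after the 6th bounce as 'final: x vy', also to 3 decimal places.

1 1.501 3.867 20.618
2 1.350 2.233 39.170
3 1.026 1.290 53.270
4 0.780 0.745 63.986
5 0.593 0.430 72.131
6 0.450 0.249 78.320
final: 78.320 1.678

Arc 1: start y=2.030, vy=6.000 → t=1.501, apex=3.867, x_land=20.618, impact vy=-8.706
  bounce: vy ← 0.76·8.706 = 6.616
Arc 2: start y=0.000, vy=6.616 → t=1.350, apex=2.233, x_land=39.170, impact vy=-6.616
  bounce: vy ← 0.76·6.616 = 5.028
Arc 3: start y=0.000, vy=5.028 → t=1.026, apex=1.290, x_land=53.270, impact vy=-5.028
  bounce: vy ← 0.76·5.028 = 3.822
Arc 4: start y=0.000, vy=3.822 → t=0.780, apex=0.745, x_land=63.986, impact vy=-3.822
  bounce: vy ← 0.76·3.822 = 2.904
Arc 5: start y=0.000, vy=2.904 → t=0.593, apex=0.430, x_land=72.131, impact vy=-2.904
  bounce: vy ← 0.76·2.904 = 2.207
Arc 6: start y=0.000, vy=2.207 → t=0.450, apex=0.249, x_land=78.320, impact vy=-2.207
  bounce: vy ← 0.76·2.207 = 1.678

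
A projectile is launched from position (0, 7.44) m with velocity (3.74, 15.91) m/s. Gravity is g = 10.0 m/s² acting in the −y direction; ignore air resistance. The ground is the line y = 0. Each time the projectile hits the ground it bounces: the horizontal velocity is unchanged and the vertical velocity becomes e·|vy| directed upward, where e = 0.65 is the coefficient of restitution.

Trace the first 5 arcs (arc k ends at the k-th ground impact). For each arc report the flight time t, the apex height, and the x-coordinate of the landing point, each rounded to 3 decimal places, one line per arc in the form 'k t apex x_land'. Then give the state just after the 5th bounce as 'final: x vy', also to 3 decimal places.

Arc 1: start y=7.440, vy=15.910 → t=3.596, apex=20.096, x_land=13.448, impact vy=-20.048
  bounce: vy ← 0.65·20.048 = 13.031
Arc 2: start y=0.000, vy=13.031 → t=2.606, apex=8.491, x_land=23.196, impact vy=-13.031
  bounce: vy ← 0.65·13.031 = 8.470
Arc 3: start y=0.000, vy=8.470 → t=1.694, apex=3.587, x_land=29.532, impact vy=-8.470
  bounce: vy ← 0.65·8.470 = 5.506
Arc 4: start y=0.000, vy=5.506 → t=1.101, apex=1.516, x_land=33.650, impact vy=-5.506
  bounce: vy ← 0.65·5.506 = 3.579
Arc 5: start y=0.000, vy=3.579 → t=0.716, apex=0.640, x_land=36.327, impact vy=-3.579
  bounce: vy ← 0.65·3.579 = 2.326

1 3.596 20.096 13.448
2 2.606 8.491 23.196
3 1.694 3.587 29.532
4 1.101 1.516 33.650
5 0.716 0.640 36.327
final: 36.327 2.326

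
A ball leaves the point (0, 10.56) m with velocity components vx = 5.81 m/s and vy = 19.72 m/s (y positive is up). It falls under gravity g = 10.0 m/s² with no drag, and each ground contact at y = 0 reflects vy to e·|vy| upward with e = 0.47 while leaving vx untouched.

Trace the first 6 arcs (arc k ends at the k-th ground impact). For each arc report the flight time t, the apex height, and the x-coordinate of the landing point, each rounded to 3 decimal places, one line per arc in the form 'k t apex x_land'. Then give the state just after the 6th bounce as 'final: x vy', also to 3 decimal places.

Arc 1: start y=10.560, vy=19.720 → t=4.422, apex=30.004, x_land=25.690, impact vy=-24.496
  bounce: vy ← 0.47·24.496 = 11.513
Arc 2: start y=0.000, vy=11.513 → t=2.303, apex=6.628, x_land=39.068, impact vy=-11.513
  bounce: vy ← 0.47·11.513 = 5.411
Arc 3: start y=0.000, vy=5.411 → t=1.082, apex=1.464, x_land=45.356, impact vy=-5.411
  bounce: vy ← 0.47·5.411 = 2.543
Arc 4: start y=0.000, vy=2.543 → t=0.509, apex=0.323, x_land=48.312, impact vy=-2.543
  bounce: vy ← 0.47·2.543 = 1.195
Arc 5: start y=0.000, vy=1.195 → t=0.239, apex=0.071, x_land=49.701, impact vy=-1.195
  bounce: vy ← 0.47·1.195 = 0.562
Arc 6: start y=0.000, vy=0.562 → t=0.112, apex=0.016, x_land=50.353, impact vy=-0.562
  bounce: vy ← 0.47·0.562 = 0.264

1 4.422 30.004 25.690
2 2.303 6.628 39.068
3 1.082 1.464 45.356
4 0.509 0.323 48.312
5 0.239 0.071 49.701
6 0.112 0.016 50.353
final: 50.353 0.264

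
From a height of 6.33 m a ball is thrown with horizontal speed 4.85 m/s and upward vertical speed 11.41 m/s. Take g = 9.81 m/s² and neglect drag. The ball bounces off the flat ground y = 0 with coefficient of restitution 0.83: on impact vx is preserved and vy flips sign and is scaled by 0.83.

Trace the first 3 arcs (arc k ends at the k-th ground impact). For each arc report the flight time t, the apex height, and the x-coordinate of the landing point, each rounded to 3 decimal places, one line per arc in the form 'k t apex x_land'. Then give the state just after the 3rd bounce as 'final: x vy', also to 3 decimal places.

Arc 1: start y=6.330, vy=11.410 → t=2.789, apex=12.965, x_land=13.526, impact vy=-15.949
  bounce: vy ← 0.83·15.949 = 13.238
Arc 2: start y=0.000, vy=13.238 → t=2.699, apex=8.932, x_land=26.616, impact vy=-13.238
  bounce: vy ← 0.83·13.238 = 10.988
Arc 3: start y=0.000, vy=10.988 → t=2.240, apex=6.153, x_land=37.480, impact vy=-10.988
  bounce: vy ← 0.83·10.988 = 9.120

1 2.789 12.965 13.526
2 2.699 8.932 26.616
3 2.240 6.153 37.480
final: 37.480 9.120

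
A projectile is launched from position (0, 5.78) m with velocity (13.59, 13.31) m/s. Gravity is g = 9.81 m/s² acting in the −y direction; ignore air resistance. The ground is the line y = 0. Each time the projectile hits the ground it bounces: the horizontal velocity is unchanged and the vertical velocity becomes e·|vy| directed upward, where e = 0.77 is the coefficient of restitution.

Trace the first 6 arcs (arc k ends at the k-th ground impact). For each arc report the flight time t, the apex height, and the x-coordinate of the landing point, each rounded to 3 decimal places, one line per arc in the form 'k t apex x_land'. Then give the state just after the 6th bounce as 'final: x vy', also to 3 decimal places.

1 3.094 14.809 42.053
2 2.676 8.780 78.418
3 2.060 5.206 106.419
4 1.587 3.087 127.980
5 1.222 1.830 144.582
6 0.941 1.085 157.366
final: 157.366 3.553

Arc 1: start y=5.780, vy=13.310 → t=3.094, apex=14.809, x_land=42.053, impact vy=-17.046
  bounce: vy ← 0.77·17.046 = 13.125
Arc 2: start y=0.000, vy=13.125 → t=2.676, apex=8.780, x_land=78.418, impact vy=-13.125
  bounce: vy ← 0.77·13.125 = 10.106
Arc 3: start y=0.000, vy=10.106 → t=2.060, apex=5.206, x_land=106.419, impact vy=-10.106
  bounce: vy ← 0.77·10.106 = 7.782
Arc 4: start y=0.000, vy=7.782 → t=1.587, apex=3.087, x_land=127.980, impact vy=-7.782
  bounce: vy ← 0.77·7.782 = 5.992
Arc 5: start y=0.000, vy=5.992 → t=1.222, apex=1.830, x_land=144.582, impact vy=-5.992
  bounce: vy ← 0.77·5.992 = 4.614
Arc 6: start y=0.000, vy=4.614 → t=0.941, apex=1.085, x_land=157.366, impact vy=-4.614
  bounce: vy ← 0.77·4.614 = 3.553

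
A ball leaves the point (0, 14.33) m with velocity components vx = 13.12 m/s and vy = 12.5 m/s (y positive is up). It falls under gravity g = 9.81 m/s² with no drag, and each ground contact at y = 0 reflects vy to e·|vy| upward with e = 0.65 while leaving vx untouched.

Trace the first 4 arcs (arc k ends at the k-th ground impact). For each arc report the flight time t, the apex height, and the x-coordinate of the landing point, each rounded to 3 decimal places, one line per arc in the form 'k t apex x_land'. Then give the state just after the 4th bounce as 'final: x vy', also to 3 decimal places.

1 3.406 22.294 44.689
2 2.772 9.419 81.051
3 1.801 3.980 104.686
4 1.171 1.681 120.049
final: 120.049 3.733

Arc 1: start y=14.330, vy=12.500 → t=3.406, apex=22.294, x_land=44.689, impact vy=-20.914
  bounce: vy ← 0.65·20.914 = 13.594
Arc 2: start y=0.000, vy=13.594 → t=2.772, apex=9.419, x_land=81.051, impact vy=-13.594
  bounce: vy ← 0.65·13.594 = 8.836
Arc 3: start y=0.000, vy=8.836 → t=1.801, apex=3.980, x_land=104.686, impact vy=-8.836
  bounce: vy ← 0.65·8.836 = 5.744
Arc 4: start y=0.000, vy=5.744 → t=1.171, apex=1.681, x_land=120.049, impact vy=-5.744
  bounce: vy ← 0.65·5.744 = 3.733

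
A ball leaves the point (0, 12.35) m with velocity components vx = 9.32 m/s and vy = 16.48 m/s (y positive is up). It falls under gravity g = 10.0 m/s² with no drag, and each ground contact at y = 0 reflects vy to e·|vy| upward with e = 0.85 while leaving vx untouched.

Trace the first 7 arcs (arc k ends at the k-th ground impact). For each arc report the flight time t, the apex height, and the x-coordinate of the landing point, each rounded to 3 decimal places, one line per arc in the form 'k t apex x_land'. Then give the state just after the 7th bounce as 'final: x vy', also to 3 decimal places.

1 3.925 25.930 36.583
2 3.871 18.734 72.664
3 3.291 13.535 103.333
4 2.797 9.779 129.401
5 2.377 7.066 151.560
6 2.021 5.105 170.394
7 1.718 3.688 186.403
final: 186.403 7.300

Arc 1: start y=12.350, vy=16.480 → t=3.925, apex=25.930, x_land=36.583, impact vy=-22.773
  bounce: vy ← 0.85·22.773 = 19.357
Arc 2: start y=0.000, vy=19.357 → t=3.871, apex=18.734, x_land=72.664, impact vy=-19.357
  bounce: vy ← 0.85·19.357 = 16.453
Arc 3: start y=0.000, vy=16.453 → t=3.291, apex=13.535, x_land=103.333, impact vy=-16.453
  bounce: vy ← 0.85·16.453 = 13.985
Arc 4: start y=0.000, vy=13.985 → t=2.797, apex=9.779, x_land=129.401, impact vy=-13.985
  bounce: vy ← 0.85·13.985 = 11.887
Arc 5: start y=0.000, vy=11.887 → t=2.377, apex=7.066, x_land=151.560, impact vy=-11.887
  bounce: vy ← 0.85·11.887 = 10.104
Arc 6: start y=0.000, vy=10.104 → t=2.021, apex=5.105, x_land=170.394, impact vy=-10.104
  bounce: vy ← 0.85·10.104 = 8.589
Arc 7: start y=0.000, vy=8.589 → t=1.718, apex=3.688, x_land=186.403, impact vy=-8.589
  bounce: vy ← 0.85·8.589 = 7.300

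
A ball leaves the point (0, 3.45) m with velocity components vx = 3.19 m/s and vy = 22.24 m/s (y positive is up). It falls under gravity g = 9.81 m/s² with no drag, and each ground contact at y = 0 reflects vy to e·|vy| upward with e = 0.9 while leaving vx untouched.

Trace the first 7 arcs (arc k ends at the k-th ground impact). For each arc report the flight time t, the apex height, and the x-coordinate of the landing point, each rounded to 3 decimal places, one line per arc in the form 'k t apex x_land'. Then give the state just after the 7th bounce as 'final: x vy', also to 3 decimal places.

Arc 1: start y=3.450, vy=22.240 → t=4.684, apex=28.660, x_land=14.943, impact vy=-23.713
  bounce: vy ← 0.9·23.713 = 21.342
Arc 2: start y=0.000, vy=21.342 → t=4.351, apex=23.214, x_land=28.823, impact vy=-21.342
  bounce: vy ← 0.9·21.342 = 19.208
Arc 3: start y=0.000, vy=19.208 → t=3.916, apex=18.804, x_land=41.314, impact vy=-19.208
  bounce: vy ← 0.9·19.208 = 17.287
Arc 4: start y=0.000, vy=17.287 → t=3.524, apex=15.231, x_land=52.557, impact vy=-17.287
  bounce: vy ← 0.9·17.287 = 15.558
Arc 5: start y=0.000, vy=15.558 → t=3.172, apex=12.337, x_land=62.675, impact vy=-15.558
  bounce: vy ← 0.9·15.558 = 14.002
Arc 6: start y=0.000, vy=14.002 → t=2.855, apex=9.993, x_land=71.782, impact vy=-14.002
  bounce: vy ← 0.9·14.002 = 12.602
Arc 7: start y=0.000, vy=12.602 → t=2.569, apex=8.094, x_land=79.978, impact vy=-12.602
  bounce: vy ← 0.9·12.602 = 11.342

1 4.684 28.660 14.943
2 4.351 23.214 28.823
3 3.916 18.804 41.314
4 3.524 15.231 52.557
5 3.172 12.337 62.675
6 2.855 9.993 71.782
7 2.569 8.094 79.978
final: 79.978 11.342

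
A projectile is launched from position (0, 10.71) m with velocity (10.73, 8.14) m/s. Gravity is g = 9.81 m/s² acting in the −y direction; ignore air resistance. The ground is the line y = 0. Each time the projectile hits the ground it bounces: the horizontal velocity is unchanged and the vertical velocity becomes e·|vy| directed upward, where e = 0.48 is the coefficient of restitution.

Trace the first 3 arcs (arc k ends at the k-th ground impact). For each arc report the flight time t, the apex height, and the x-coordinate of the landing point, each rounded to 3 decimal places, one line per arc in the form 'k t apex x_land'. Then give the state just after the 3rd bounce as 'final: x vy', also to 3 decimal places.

Arc 1: start y=10.710, vy=8.140 → t=2.524, apex=14.087, x_land=27.087, impact vy=-16.625
  bounce: vy ← 0.48·16.625 = 7.980
Arc 2: start y=0.000, vy=7.980 → t=1.627, apex=3.246, x_land=44.544, impact vy=-7.980
  bounce: vy ← 0.48·7.980 = 3.830
Arc 3: start y=0.000, vy=3.830 → t=0.781, apex=0.748, x_land=52.923, impact vy=-3.830
  bounce: vy ← 0.48·3.830 = 1.839

1 2.524 14.087 27.087
2 1.627 3.246 44.544
3 0.781 0.748 52.923
final: 52.923 1.839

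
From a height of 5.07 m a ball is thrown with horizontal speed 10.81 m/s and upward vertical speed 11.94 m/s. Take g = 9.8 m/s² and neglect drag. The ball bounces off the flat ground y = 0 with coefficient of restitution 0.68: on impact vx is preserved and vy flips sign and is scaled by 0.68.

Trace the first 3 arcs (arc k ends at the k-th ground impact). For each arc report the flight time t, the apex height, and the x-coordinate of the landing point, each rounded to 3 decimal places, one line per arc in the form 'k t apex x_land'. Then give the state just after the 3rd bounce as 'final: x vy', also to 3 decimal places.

1 2.806 12.344 30.328
2 2.159 5.708 53.662
3 1.468 2.639 69.529
final: 69.529 4.891

Arc 1: start y=5.070, vy=11.940 → t=2.806, apex=12.344, x_land=30.328, impact vy=-15.554
  bounce: vy ← 0.68·15.554 = 10.577
Arc 2: start y=0.000, vy=10.577 → t=2.159, apex=5.708, x_land=53.662, impact vy=-10.577
  bounce: vy ← 0.68·10.577 = 7.192
Arc 3: start y=0.000, vy=7.192 → t=1.468, apex=2.639, x_land=69.529, impact vy=-7.192
  bounce: vy ← 0.68·7.192 = 4.891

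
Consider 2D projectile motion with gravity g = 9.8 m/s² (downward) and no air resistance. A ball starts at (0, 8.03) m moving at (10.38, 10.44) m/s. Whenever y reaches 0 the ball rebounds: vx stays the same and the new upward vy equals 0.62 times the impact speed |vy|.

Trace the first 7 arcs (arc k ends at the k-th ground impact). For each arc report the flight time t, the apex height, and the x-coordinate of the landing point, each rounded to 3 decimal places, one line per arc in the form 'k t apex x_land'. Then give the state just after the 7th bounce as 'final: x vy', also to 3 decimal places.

1 2.731 13.591 28.345
2 2.065 5.224 49.781
3 1.280 2.008 63.071
4 0.794 0.772 71.311
5 0.492 0.297 76.420
6 0.305 0.114 79.588
7 0.189 0.044 81.552
final: 81.552 0.575

Arc 1: start y=8.030, vy=10.440 → t=2.731, apex=13.591, x_land=28.345, impact vy=-16.321
  bounce: vy ← 0.62·16.321 = 10.119
Arc 2: start y=0.000, vy=10.119 → t=2.065, apex=5.224, x_land=49.781, impact vy=-10.119
  bounce: vy ← 0.62·10.119 = 6.274
Arc 3: start y=0.000, vy=6.274 → t=1.280, apex=2.008, x_land=63.071, impact vy=-6.274
  bounce: vy ← 0.62·6.274 = 3.890
Arc 4: start y=0.000, vy=3.890 → t=0.794, apex=0.772, x_land=71.311, impact vy=-3.890
  bounce: vy ← 0.62·3.890 = 2.412
Arc 5: start y=0.000, vy=2.412 → t=0.492, apex=0.297, x_land=76.420, impact vy=-2.412
  bounce: vy ← 0.62·2.412 = 1.495
Arc 6: start y=0.000, vy=1.495 → t=0.305, apex=0.114, x_land=79.588, impact vy=-1.495
  bounce: vy ← 0.62·1.495 = 0.927
Arc 7: start y=0.000, vy=0.927 → t=0.189, apex=0.044, x_land=81.552, impact vy=-0.927
  bounce: vy ← 0.62·0.927 = 0.575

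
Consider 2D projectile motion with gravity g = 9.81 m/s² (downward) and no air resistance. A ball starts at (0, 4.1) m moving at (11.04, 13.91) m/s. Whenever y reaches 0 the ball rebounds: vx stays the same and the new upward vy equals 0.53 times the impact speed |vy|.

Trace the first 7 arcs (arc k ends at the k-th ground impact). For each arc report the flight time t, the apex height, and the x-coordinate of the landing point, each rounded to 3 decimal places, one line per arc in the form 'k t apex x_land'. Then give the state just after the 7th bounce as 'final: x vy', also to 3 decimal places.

Arc 1: start y=4.100, vy=13.910 → t=3.105, apex=13.962, x_land=34.280, impact vy=-16.551
  bounce: vy ← 0.53·16.551 = 8.772
Arc 2: start y=0.000, vy=8.772 → t=1.788, apex=3.922, x_land=54.024, impact vy=-8.772
  bounce: vy ← 0.53·8.772 = 4.649
Arc 3: start y=0.000, vy=4.649 → t=0.948, apex=1.102, x_land=64.488, impact vy=-4.649
  bounce: vy ← 0.53·4.649 = 2.464
Arc 4: start y=0.000, vy=2.464 → t=0.502, apex=0.309, x_land=70.034, impact vy=-2.464
  bounce: vy ← 0.53·2.464 = 1.306
Arc 5: start y=0.000, vy=1.306 → t=0.266, apex=0.087, x_land=72.973, impact vy=-1.306
  bounce: vy ← 0.53·1.306 = 0.692
Arc 6: start y=0.000, vy=0.692 → t=0.141, apex=0.024, x_land=74.531, impact vy=-0.692
  bounce: vy ← 0.53·0.692 = 0.367
Arc 7: start y=0.000, vy=0.367 → t=0.075, apex=0.007, x_land=75.357, impact vy=-0.367
  bounce: vy ← 0.53·0.367 = 0.194

1 3.105 13.962 34.280
2 1.788 3.922 54.024
3 0.948 1.102 64.488
4 0.502 0.309 70.034
5 0.266 0.087 72.973
6 0.141 0.024 74.531
7 0.075 0.007 75.357
final: 75.357 0.194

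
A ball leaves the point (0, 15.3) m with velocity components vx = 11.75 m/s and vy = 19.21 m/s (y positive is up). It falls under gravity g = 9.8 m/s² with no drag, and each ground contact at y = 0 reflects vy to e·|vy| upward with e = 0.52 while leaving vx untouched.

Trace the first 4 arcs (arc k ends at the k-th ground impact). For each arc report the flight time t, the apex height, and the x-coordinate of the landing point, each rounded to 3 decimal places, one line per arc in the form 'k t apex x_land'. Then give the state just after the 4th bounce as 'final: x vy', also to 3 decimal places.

Arc 1: start y=15.300, vy=19.210 → t=4.599, apex=34.128, x_land=54.042, impact vy=-25.863
  bounce: vy ← 0.52·25.863 = 13.449
Arc 2: start y=0.000, vy=13.449 → t=2.745, apex=9.228, x_land=86.292, impact vy=-13.449
  bounce: vy ← 0.52·13.449 = 6.993
Arc 3: start y=0.000, vy=6.993 → t=1.427, apex=2.495, x_land=103.062, impact vy=-6.993
  bounce: vy ← 0.52·6.993 = 3.637
Arc 4: start y=0.000, vy=3.637 → t=0.742, apex=0.675, x_land=111.782, impact vy=-3.637
  bounce: vy ← 0.52·3.637 = 1.891

1 4.599 34.128 54.042
2 2.745 9.228 86.292
3 1.427 2.495 103.062
4 0.742 0.675 111.782
final: 111.782 1.891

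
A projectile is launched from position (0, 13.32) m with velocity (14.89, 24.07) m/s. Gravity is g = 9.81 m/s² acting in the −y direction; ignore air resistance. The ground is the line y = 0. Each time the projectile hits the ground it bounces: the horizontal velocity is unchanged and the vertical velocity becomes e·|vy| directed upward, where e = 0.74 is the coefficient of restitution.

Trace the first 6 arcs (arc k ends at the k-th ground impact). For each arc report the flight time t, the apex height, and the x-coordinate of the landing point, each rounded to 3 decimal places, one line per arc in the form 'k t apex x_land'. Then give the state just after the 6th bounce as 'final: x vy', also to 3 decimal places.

Arc 1: start y=13.320, vy=24.070 → t=5.409, apex=42.849, x_land=80.544, impact vy=-28.995
  bounce: vy ← 0.74·28.995 = 21.456
Arc 2: start y=0.000, vy=21.456 → t=4.374, apex=23.464, x_land=145.678, impact vy=-21.456
  bounce: vy ← 0.74·21.456 = 15.878
Arc 3: start y=0.000, vy=15.878 → t=3.237, apex=12.849, x_land=193.877, impact vy=-15.878
  bounce: vy ← 0.74·15.878 = 11.749
Arc 4: start y=0.000, vy=11.749 → t=2.395, apex=7.036, x_land=229.545, impact vy=-11.749
  bounce: vy ← 0.74·11.749 = 8.695
Arc 5: start y=0.000, vy=8.695 → t=1.773, apex=3.853, x_land=255.939, impact vy=-8.695
  bounce: vy ← 0.74·8.695 = 6.434
Arc 6: start y=0.000, vy=6.434 → t=1.312, apex=2.110, x_land=275.470, impact vy=-6.434
  bounce: vy ← 0.74·6.434 = 4.761

1 5.409 42.849 80.544
2 4.374 23.464 145.678
3 3.237 12.849 193.877
4 2.395 7.036 229.545
5 1.773 3.853 255.939
6 1.312 2.110 275.470
final: 275.470 4.761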